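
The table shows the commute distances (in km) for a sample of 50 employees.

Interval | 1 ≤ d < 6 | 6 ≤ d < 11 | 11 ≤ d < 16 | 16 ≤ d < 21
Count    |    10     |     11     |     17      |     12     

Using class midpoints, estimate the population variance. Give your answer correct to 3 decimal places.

Midpoints: 3.5, 8.5, 13.5, 18.5
n = 50, Σfm = 580, mean = 11.6000
Σfm² = 8122.5
Σf(m − x̄)² = Σfm² − (Σfm)²/n = 8122.5 − 580²/50 = 1394.5000
Population variance = 1394.5000 / 50 = 27.8900

27.890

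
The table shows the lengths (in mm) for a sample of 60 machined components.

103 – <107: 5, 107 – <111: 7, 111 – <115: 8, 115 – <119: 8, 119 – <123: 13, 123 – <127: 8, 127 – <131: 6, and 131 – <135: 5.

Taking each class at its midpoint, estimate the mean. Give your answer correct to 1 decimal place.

119.0

Midpoints: 105, 109, 113, 117, 121, 125, 129, 133
Σfm = 5×105 + 7×109 + 8×113 + 8×117 + 13×121 + 8×125 + 6×129 + 5×133 = 7140
n = Σf = 60
Mean = 7140 / 60 = 119.0000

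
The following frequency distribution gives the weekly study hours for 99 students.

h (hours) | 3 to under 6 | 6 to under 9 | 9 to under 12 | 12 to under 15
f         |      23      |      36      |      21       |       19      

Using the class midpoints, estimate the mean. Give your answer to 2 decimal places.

Midpoints: 4.5, 7.5, 10.5, 13.5
Σfm = 23×4.5 + 36×7.5 + 21×10.5 + 19×13.5 = 850.5
n = Σf = 99
Mean = 850.5 / 99 = 8.5909

8.59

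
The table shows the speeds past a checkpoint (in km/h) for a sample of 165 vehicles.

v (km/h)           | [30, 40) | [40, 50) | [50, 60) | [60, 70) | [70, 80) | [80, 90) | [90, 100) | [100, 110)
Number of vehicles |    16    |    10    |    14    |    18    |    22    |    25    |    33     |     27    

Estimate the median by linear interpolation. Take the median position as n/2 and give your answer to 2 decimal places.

81.00

Cumulative frequencies: 16, 26, 40, 58, 80, 105, 138, 165
n = 165; position = n/2 = 82.5.
This falls in the class [80, 90): L = 80, F = 80, f = 25, h = 10.
Median ≈ 80 + ((82.5 − 80) / 25) × 10 = 81.0000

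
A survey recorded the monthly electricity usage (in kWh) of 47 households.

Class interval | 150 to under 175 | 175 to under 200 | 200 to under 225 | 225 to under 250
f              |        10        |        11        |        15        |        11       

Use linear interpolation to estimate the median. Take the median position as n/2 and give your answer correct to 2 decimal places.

Cumulative frequencies: 10, 21, 36, 47
n = 47; position = n/2 = 23.5.
This falls in the class 200 to under 225: L = 200, F = 21, f = 15, h = 25.
Median ≈ 200 + ((23.5 − 21) / 15) × 25 = 204.1667

204.17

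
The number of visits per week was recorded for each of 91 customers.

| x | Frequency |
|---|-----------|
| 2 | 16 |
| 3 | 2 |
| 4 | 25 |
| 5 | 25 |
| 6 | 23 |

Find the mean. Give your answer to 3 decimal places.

Values: 2, 3, 4, 5, 6
Σfx = 16×2 + 2×3 + 25×4 + 25×5 + 23×6 = 401
n = Σf = 91
Mean = 401 / 91 = 4.4066

4.407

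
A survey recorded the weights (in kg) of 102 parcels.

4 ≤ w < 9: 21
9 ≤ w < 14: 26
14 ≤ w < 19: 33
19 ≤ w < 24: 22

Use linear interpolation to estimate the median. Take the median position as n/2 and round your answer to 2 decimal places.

14.61

Cumulative frequencies: 21, 47, 80, 102
n = 102; position = n/2 = 51.
This falls in the class 14 ≤ w < 19: L = 14, F = 47, f = 33, h = 5.
Median ≈ 14 + ((51 − 47) / 33) × 5 = 14.6061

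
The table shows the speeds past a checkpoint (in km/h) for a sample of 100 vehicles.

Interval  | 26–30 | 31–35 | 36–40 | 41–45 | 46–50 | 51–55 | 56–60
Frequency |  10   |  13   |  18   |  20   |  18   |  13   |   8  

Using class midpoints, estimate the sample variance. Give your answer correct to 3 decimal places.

Midpoints: 28, 33, 38, 43, 48, 53, 58
n = 100, Σfm = 4270, mean = 42.7000
Σfm² = 189870
Σf(m − x̄)² = Σfm² − (Σfm)²/n = 189870 − 4270²/100 = 7541.0000
Sample variance = 7541.0000 / 99 = 76.1717

76.172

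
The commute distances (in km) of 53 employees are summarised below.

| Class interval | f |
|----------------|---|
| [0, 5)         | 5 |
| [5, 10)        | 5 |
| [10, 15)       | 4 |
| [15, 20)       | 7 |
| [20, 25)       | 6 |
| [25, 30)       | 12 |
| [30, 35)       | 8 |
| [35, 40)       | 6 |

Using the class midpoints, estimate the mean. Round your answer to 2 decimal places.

Midpoints: 2.5, 7.5, 12.5, 17.5, 22.5, 27.5, 32.5, 37.5
Σfm = 5×2.5 + 5×7.5 + 4×12.5 + 7×17.5 + 6×22.5 + 12×27.5 + 8×32.5 + 6×37.5 = 1172.5
n = Σf = 53
Mean = 1172.5 / 53 = 22.1226

22.12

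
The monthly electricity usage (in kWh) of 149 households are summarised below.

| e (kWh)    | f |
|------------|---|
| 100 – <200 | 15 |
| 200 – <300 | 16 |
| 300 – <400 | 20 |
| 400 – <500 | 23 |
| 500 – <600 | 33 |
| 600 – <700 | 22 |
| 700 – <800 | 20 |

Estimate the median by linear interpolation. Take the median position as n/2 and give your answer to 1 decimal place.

501.5

Cumulative frequencies: 15, 31, 51, 74, 107, 129, 149
n = 149; position = n/2 = 74.5.
This falls in the class 500 – <600: L = 500, F = 74, f = 33, h = 100.
Median ≈ 500 + ((74.5 − 74) / 33) × 100 = 501.5152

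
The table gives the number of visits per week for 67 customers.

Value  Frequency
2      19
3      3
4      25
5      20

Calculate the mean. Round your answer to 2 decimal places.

Values: 2, 3, 4, 5
Σfx = 19×2 + 3×3 + 25×4 + 20×5 = 247
n = Σf = 67
Mean = 247 / 67 = 3.6866

3.69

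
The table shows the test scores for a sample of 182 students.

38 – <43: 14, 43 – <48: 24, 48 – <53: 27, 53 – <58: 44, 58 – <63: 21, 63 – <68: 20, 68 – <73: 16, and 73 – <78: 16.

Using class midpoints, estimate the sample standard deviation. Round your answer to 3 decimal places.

Midpoints: 40.5, 45.5, 50.5, 55.5, 60.5, 65.5, 70.5, 75.5
n = 182, Σfm = 10381, mean = 57.0385
Σfm² = 610435.5
Σf(m − x̄)² = Σfm² − (Σfm)²/n = 610435.5 − 10381²/182 = 18319.2308
Sample variance = 18319.2308 / 181 = 101.2112
Standard deviation = √101.2112 = 10.0604

10.060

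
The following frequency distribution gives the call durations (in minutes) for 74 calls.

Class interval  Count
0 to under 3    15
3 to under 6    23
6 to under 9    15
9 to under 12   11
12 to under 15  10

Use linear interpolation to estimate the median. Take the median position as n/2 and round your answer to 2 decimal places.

5.87

Cumulative frequencies: 15, 38, 53, 64, 74
n = 74; position = n/2 = 37.
This falls in the class 3 to under 6: L = 3, F = 15, f = 23, h = 3.
Median ≈ 3 + ((37 − 15) / 23) × 3 = 5.8696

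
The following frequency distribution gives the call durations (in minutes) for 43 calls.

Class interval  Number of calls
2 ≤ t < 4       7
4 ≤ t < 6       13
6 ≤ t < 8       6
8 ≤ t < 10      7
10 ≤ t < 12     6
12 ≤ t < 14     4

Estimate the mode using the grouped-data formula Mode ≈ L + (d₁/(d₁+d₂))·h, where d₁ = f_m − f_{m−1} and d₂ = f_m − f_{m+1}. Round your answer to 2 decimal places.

4.92

Modal class: 4 ≤ t < 6 (highest frequency 13).
d₁ = 13 − 7 = 6, d₂ = 13 − 6 = 7
Mode ≈ 4 + (6/(6+7)) × 2 = 4 + 0.9231 = 4.9231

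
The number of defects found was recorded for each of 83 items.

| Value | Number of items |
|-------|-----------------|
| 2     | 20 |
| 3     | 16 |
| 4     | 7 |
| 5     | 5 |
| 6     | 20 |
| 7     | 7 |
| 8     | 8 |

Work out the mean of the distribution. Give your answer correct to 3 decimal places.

4.506

Values: 2, 3, 4, 5, 6, 7, 8
Σfx = 20×2 + 16×3 + 7×4 + 5×5 + 20×6 + 7×7 + 8×8 = 374
n = Σf = 83
Mean = 374 / 83 = 4.5060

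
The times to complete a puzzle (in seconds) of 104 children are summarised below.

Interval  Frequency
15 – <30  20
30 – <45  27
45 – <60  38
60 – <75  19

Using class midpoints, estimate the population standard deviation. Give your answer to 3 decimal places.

Midpoints: 22.5, 37.5, 52.5, 67.5
n = 104, Σfm = 4740, mean = 45.5769
Σfm² = 239400
Σf(m − x̄)² = Σfm² − (Σfm)²/n = 239400 − 4740²/104 = 23365.3846
Population variance = 23365.3846 / 104 = 224.6672
Standard deviation = √224.6672 = 14.9889

14.989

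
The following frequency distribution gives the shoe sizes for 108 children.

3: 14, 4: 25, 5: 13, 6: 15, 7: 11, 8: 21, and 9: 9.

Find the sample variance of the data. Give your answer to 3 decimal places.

3.824

Values: 3, 4, 5, 6, 7, 8, 9
n = 108, Σfx = 623, mean = 5.7685
Σfx² = 4003
Σf(x − x̄)² = Σfx² − (Σfx)²/n = 4003 − 623²/108 = 409.2130
Sample variance = 409.2130 / 107 = 3.8244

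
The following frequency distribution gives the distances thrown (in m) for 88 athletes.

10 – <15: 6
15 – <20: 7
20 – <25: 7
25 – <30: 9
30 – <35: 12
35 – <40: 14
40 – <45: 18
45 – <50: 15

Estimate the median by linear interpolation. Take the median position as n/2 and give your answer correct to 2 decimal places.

Cumulative frequencies: 6, 13, 20, 29, 41, 55, 73, 88
n = 88; position = n/2 = 44.
This falls in the class 35 – <40: L = 35, F = 41, f = 14, h = 5.
Median ≈ 35 + ((44 − 41) / 14) × 5 = 36.0714

36.07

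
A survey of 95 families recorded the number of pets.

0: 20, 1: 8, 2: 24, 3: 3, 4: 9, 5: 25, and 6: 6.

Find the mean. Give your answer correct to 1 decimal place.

Values: 0, 1, 2, 3, 4, 5, 6
Σfx = 20×0 + 8×1 + 24×2 + 3×3 + 9×4 + 25×5 + 6×6 = 262
n = Σf = 95
Mean = 262 / 95 = 2.7579

2.8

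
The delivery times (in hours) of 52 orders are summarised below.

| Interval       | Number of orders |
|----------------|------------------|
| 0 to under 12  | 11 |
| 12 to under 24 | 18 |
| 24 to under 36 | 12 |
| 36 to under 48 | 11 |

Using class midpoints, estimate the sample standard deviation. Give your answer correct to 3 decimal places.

12.667

Midpoints: 6, 18, 30, 42
n = 52, Σfm = 1212, mean = 23.3077
Σfm² = 36432
Σf(m − x̄)² = Σfm² − (Σfm)²/n = 36432 − 1212²/52 = 8183.0769
Sample variance = 8183.0769 / 51 = 160.4525
Standard deviation = √160.4525 = 12.6670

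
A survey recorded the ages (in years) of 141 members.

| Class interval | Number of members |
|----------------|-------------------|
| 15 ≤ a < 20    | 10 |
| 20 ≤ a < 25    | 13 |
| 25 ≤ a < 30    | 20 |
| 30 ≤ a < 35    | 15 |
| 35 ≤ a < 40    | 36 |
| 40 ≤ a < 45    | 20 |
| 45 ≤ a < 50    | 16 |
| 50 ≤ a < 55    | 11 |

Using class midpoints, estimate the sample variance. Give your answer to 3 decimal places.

96.066

Midpoints: 17.5, 22.5, 27.5, 32.5, 37.5, 42.5, 47.5, 52.5
n = 141, Σfm = 5042.5, mean = 35.7624
Σfm² = 193781.25
Σf(m − x̄)² = Σfm² − (Σfm)²/n = 193781.25 − 5042.5²/141 = 13449.2908
Sample variance = 13449.2908 / 140 = 96.0664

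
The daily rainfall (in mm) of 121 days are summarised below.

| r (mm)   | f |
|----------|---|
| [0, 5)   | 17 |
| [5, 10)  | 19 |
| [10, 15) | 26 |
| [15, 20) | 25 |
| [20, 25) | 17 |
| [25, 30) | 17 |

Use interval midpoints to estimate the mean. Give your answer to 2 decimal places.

14.86

Midpoints: 2.5, 7.5, 12.5, 17.5, 22.5, 27.5
Σfm = 17×2.5 + 19×7.5 + 26×12.5 + 25×17.5 + 17×22.5 + 17×27.5 = 1797.5
n = Σf = 121
Mean = 1797.5 / 121 = 14.8554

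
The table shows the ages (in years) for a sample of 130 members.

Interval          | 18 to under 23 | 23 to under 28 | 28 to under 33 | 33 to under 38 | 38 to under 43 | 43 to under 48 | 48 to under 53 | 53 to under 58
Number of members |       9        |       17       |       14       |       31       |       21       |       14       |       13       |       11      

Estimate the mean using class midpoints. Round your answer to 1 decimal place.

Midpoints: 20.5, 25.5, 30.5, 35.5, 40.5, 45.5, 50.5, 55.5
Σfm = 9×20.5 + 17×25.5 + 14×30.5 + 31×35.5 + 21×40.5 + 14×45.5 + 13×50.5 + 11×55.5 = 4900
n = Σf = 130
Mean = 4900 / 130 = 37.6923

37.7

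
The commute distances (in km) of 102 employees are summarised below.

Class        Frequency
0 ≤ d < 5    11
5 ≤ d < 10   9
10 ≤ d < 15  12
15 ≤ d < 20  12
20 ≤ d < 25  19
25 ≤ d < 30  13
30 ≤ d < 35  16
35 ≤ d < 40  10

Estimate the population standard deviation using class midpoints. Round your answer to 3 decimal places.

10.778

Midpoints: 2.5, 7.5, 12.5, 17.5, 22.5, 27.5, 32.5, 37.5
n = 102, Σfm = 2135, mean = 20.9314
Σfm² = 56537.5
Σf(m − x̄)² = Σfm² − (Σfm)²/n = 56537.5 − 2135²/102 = 11849.0196
Population variance = 11849.0196 / 102 = 116.1669
Standard deviation = √116.1669 = 10.7781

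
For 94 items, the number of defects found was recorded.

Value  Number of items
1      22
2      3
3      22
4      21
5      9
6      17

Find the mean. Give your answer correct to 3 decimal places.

Values: 1, 2, 3, 4, 5, 6
Σfx = 22×1 + 3×2 + 22×3 + 21×4 + 9×5 + 17×6 = 325
n = Σf = 94
Mean = 325 / 94 = 3.4574

3.457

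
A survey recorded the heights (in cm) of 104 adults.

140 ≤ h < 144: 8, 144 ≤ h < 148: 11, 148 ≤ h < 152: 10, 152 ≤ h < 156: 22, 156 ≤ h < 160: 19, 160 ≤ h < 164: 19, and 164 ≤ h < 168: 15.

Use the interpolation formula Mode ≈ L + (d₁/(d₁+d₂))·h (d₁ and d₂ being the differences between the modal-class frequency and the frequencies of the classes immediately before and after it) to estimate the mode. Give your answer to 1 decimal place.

Modal class: 152 ≤ h < 156 (highest frequency 22).
d₁ = 22 − 10 = 12, d₂ = 22 − 19 = 3
Mode ≈ 152 + (12/(12+3)) × 4 = 152 + 3.2000 = 155.2000

155.2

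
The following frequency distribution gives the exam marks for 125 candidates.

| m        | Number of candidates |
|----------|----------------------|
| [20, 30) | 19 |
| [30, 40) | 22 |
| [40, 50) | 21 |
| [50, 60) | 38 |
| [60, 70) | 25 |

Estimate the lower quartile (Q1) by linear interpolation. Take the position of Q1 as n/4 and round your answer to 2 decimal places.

35.57

Cumulative frequencies: 19, 41, 62, 100, 125
n = 125; position = n/4 = 31.25.
This falls in the class [30, 40): L = 30, F = 19, f = 22, h = 10.
Lower quartile ≈ 30 + ((31.25 − 19) / 22) × 10 = 35.5682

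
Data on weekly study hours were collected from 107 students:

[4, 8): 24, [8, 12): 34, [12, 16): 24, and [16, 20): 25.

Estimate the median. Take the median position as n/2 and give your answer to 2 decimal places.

Cumulative frequencies: 24, 58, 82, 107
n = 107; position = n/2 = 53.5.
This falls in the class [8, 12): L = 8, F = 24, f = 34, h = 4.
Median ≈ 8 + ((53.5 − 24) / 34) × 4 = 11.4706

11.47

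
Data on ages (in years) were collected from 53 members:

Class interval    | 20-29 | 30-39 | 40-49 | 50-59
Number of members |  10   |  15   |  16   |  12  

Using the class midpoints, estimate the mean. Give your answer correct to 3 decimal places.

Midpoints: 24.5, 34.5, 44.5, 54.5
Σfm = 10×24.5 + 15×34.5 + 16×44.5 + 12×54.5 = 2128.5
n = Σf = 53
Mean = 2128.5 / 53 = 40.1604

40.160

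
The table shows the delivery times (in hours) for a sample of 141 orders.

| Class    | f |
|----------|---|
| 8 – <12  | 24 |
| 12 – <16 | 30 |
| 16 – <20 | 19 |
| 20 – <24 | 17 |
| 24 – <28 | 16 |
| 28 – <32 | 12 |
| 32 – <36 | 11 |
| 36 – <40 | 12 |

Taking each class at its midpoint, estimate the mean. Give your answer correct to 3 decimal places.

Midpoints: 10, 14, 18, 22, 26, 30, 34, 38
Σfm = 24×10 + 30×14 + 19×18 + 17×22 + 16×26 + 12×30 + 11×34 + 12×38 = 2982
n = Σf = 141
Mean = 2982 / 141 = 21.1489

21.149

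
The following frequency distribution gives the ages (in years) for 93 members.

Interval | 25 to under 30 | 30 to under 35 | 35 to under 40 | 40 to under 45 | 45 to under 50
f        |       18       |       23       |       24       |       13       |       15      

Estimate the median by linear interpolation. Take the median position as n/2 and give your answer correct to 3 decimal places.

Cumulative frequencies: 18, 41, 65, 78, 93
n = 93; position = n/2 = 46.5.
This falls in the class 35 to under 40: L = 35, F = 41, f = 24, h = 5.
Median ≈ 35 + ((46.5 − 41) / 24) × 5 = 36.1458

36.146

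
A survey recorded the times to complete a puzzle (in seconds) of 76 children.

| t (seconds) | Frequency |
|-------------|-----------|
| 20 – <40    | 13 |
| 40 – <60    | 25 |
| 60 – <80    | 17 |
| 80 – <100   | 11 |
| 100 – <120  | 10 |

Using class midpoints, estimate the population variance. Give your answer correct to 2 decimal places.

645.98

Midpoints: 30, 50, 70, 90, 110
n = 76, Σfm = 4920, mean = 64.7368
Σfm² = 367600
Σf(m − x̄)² = Σfm² − (Σfm)²/n = 367600 − 4920²/76 = 49094.7368
Population variance = 49094.7368 / 76 = 645.9834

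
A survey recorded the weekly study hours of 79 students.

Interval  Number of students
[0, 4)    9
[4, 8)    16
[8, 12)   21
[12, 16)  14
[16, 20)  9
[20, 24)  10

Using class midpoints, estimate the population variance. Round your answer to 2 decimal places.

Midpoints: 2, 6, 10, 14, 18, 22
n = 79, Σfm = 902, mean = 11.4177
Σfm² = 13212
Σf(m − x̄)² = Σfm² − (Σfm)²/n = 13212 − 902²/79 = 2913.2152
Population variance = 2913.2152 / 79 = 36.8761

36.88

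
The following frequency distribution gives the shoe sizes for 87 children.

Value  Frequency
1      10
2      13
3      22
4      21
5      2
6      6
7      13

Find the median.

3

Cumulative frequencies: 10, 23, 45, 66, 68, 74, 87
n = 87, so the median is the value in position (n+1)/2 = 44.
Position 44 falls at value 3.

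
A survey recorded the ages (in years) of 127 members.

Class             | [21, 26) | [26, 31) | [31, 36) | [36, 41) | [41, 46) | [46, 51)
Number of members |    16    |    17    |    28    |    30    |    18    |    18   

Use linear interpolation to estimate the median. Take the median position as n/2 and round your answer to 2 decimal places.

36.42

Cumulative frequencies: 16, 33, 61, 91, 109, 127
n = 127; position = n/2 = 63.5.
This falls in the class [36, 41): L = 36, F = 61, f = 30, h = 5.
Median ≈ 36 + ((63.5 − 61) / 30) × 5 = 36.4167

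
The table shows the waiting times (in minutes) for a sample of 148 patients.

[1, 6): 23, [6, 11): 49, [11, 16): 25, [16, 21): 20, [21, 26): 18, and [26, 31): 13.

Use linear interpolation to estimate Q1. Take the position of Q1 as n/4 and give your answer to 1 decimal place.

7.4

Cumulative frequencies: 23, 72, 97, 117, 135, 148
n = 148; position = n/4 = 37.
This falls in the class [6, 11): L = 6, F = 23, f = 49, h = 5.
Lower quartile ≈ 6 + ((37 − 23) / 49) × 5 = 7.4286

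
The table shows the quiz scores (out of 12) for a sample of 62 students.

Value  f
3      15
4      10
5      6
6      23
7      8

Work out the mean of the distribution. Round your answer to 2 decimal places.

Values: 3, 4, 5, 6, 7
Σfx = 15×3 + 10×4 + 6×5 + 23×6 + 8×7 = 309
n = Σf = 62
Mean = 309 / 62 = 4.9839

4.98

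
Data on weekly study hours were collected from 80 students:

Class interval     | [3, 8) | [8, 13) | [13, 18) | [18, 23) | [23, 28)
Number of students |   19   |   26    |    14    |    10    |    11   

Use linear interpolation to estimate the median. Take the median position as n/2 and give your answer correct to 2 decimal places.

Cumulative frequencies: 19, 45, 59, 69, 80
n = 80; position = n/2 = 40.
This falls in the class [8, 13): L = 8, F = 19, f = 26, h = 5.
Median ≈ 8 + ((40 − 19) / 26) × 5 = 12.0385

12.04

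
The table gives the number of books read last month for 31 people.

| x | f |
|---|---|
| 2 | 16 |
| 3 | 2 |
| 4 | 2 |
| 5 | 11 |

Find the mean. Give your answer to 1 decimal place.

Values: 2, 3, 4, 5
Σfx = 16×2 + 2×3 + 2×4 + 11×5 = 101
n = Σf = 31
Mean = 101 / 31 = 3.2581

3.3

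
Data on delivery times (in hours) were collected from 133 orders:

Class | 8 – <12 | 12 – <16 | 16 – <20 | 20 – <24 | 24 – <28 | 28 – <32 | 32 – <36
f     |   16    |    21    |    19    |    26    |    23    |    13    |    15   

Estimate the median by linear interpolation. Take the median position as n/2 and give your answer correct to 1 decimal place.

21.6

Cumulative frequencies: 16, 37, 56, 82, 105, 118, 133
n = 133; position = n/2 = 66.5.
This falls in the class 20 – <24: L = 20, F = 56, f = 26, h = 4.
Median ≈ 20 + ((66.5 − 56) / 26) × 4 = 21.6154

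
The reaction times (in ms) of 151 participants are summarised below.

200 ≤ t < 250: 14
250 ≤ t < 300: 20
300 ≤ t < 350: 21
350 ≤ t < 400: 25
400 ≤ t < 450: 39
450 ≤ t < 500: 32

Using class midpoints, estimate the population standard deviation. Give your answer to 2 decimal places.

80.77

Midpoints: 225, 275, 325, 375, 425, 475
n = 151, Σfm = 56625, mean = 375.0000
Σfm² = 22219375
Σf(m − x̄)² = Σfm² − (Σfm)²/n = 22219375 − 56625²/151 = 985000.0000
Population variance = 985000.0000 / 151 = 6523.1788
Standard deviation = √6523.1788 = 80.7662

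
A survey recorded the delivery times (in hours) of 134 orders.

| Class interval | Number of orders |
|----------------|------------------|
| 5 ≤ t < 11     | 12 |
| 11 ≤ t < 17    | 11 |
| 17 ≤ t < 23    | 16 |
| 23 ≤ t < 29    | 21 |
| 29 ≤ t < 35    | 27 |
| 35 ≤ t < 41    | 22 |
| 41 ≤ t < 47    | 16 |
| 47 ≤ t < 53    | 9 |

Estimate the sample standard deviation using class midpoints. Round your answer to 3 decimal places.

Midpoints: 8, 14, 20, 26, 32, 38, 44, 50
n = 134, Σfm = 3970, mean = 29.6269
Σfm² = 136412
Σf(m − x̄)² = Σfm² − (Σfm)²/n = 136412 − 3970²/134 = 18793.3433
Sample variance = 18793.3433 / 133 = 141.3033
Standard deviation = √141.3033 = 11.8871

11.887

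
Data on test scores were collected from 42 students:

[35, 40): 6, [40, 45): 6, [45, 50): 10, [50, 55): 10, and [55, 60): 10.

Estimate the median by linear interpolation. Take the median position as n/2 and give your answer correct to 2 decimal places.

Cumulative frequencies: 6, 12, 22, 32, 42
n = 42; position = n/2 = 21.
This falls in the class [45, 50): L = 45, F = 12, f = 10, h = 5.
Median ≈ 45 + ((21 − 12) / 10) × 5 = 49.5000

49.50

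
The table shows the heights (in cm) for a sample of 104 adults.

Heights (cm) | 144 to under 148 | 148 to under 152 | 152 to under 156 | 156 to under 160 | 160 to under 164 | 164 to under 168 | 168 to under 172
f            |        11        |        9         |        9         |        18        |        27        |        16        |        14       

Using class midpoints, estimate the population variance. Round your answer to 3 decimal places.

Midpoints: 146, 150, 154, 158, 162, 166, 170
n = 104, Σfm = 16596, mean = 159.5769
Σfm² = 2653856
Σf(m − x̄)² = Σfm² − (Σfm)²/n = 2653856 − 16596²/104 = 5517.3846
Population variance = 5517.3846 / 104 = 53.0518

53.052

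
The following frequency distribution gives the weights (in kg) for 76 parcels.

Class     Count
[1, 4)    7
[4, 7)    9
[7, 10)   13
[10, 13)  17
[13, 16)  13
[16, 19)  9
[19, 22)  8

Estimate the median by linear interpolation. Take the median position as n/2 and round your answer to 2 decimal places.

Cumulative frequencies: 7, 16, 29, 46, 59, 68, 76
n = 76; position = n/2 = 38.
This falls in the class [10, 13): L = 10, F = 29, f = 17, h = 3.
Median ≈ 10 + ((38 − 29) / 17) × 3 = 11.5882

11.59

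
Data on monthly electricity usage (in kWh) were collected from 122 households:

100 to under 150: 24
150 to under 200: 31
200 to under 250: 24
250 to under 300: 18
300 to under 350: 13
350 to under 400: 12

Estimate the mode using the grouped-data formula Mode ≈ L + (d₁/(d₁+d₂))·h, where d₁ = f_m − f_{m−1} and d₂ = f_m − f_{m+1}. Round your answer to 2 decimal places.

175.00

Modal class: 150 to under 200 (highest frequency 31).
d₁ = 31 − 24 = 7, d₂ = 31 − 24 = 7
Mode ≈ 150 + (7/(7+7)) × 50 = 150 + 25.0000 = 175.0000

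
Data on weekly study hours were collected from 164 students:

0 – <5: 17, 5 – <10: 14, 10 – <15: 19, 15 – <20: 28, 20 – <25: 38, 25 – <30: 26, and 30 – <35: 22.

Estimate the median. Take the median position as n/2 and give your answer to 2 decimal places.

Cumulative frequencies: 17, 31, 50, 78, 116, 142, 164
n = 164; position = n/2 = 82.
This falls in the class 20 – <25: L = 20, F = 78, f = 38, h = 5.
Median ≈ 20 + ((82 − 78) / 38) × 5 = 20.5263

20.53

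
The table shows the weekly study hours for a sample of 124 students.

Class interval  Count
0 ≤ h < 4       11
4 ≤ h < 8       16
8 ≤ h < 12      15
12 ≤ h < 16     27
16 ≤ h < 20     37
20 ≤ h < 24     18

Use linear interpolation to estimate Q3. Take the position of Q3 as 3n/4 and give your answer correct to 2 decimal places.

18.59

Cumulative frequencies: 11, 27, 42, 69, 106, 124
n = 124; position = 3n/4 = 93.
This falls in the class 16 ≤ h < 20: L = 16, F = 69, f = 37, h = 4.
Upper quartile ≈ 16 + ((93 − 69) / 37) × 4 = 18.5946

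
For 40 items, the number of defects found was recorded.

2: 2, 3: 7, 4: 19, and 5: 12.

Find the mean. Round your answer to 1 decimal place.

Values: 2, 3, 4, 5
Σfx = 2×2 + 7×3 + 19×4 + 12×5 = 161
n = Σf = 40
Mean = 161 / 40 = 4.0250

4.0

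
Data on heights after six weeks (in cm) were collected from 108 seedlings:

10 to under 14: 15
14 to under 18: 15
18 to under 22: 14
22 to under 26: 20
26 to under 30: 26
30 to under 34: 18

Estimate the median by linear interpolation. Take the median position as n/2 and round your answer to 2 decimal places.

24.00

Cumulative frequencies: 15, 30, 44, 64, 90, 108
n = 108; position = n/2 = 54.
This falls in the class 22 to under 26: L = 22, F = 44, f = 20, h = 4.
Median ≈ 22 + ((54 − 44) / 20) × 4 = 24.0000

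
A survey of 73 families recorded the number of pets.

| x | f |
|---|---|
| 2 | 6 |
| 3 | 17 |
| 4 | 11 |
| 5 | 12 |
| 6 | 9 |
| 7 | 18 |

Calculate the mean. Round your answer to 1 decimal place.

Values: 2, 3, 4, 5, 6, 7
Σfx = 6×2 + 17×3 + 11×4 + 12×5 + 9×6 + 18×7 = 347
n = Σf = 73
Mean = 347 / 73 = 4.7534

4.8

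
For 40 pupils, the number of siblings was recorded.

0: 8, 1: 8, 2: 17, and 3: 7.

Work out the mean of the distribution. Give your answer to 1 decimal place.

1.6

Values: 0, 1, 2, 3
Σfx = 8×0 + 8×1 + 17×2 + 7×3 = 63
n = Σf = 40
Mean = 63 / 40 = 1.5750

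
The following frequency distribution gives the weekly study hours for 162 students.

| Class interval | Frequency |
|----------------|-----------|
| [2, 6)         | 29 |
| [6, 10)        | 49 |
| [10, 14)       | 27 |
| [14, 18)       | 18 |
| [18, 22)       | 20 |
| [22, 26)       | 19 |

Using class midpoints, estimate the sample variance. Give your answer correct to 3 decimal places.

Midpoints: 4, 8, 12, 16, 20, 24
n = 162, Σfm = 1976, mean = 12.1975
Σfm² = 31040
Σf(m − x̄)² = Σfm² − (Σfm)²/n = 31040 − 1976²/162 = 6937.6790
Sample variance = 6937.6790 / 161 = 43.0912

43.091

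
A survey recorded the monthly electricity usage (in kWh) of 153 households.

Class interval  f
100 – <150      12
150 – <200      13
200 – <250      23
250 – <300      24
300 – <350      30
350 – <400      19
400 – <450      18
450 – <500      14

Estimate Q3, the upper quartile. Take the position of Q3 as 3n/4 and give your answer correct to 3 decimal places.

Cumulative frequencies: 12, 25, 48, 72, 102, 121, 139, 153
n = 153; position = 3n/4 = 114.75.
This falls in the class 350 – <400: L = 350, F = 102, f = 19, h = 50.
Upper quartile ≈ 350 + ((114.75 − 102) / 19) × 50 = 383.5526

383.553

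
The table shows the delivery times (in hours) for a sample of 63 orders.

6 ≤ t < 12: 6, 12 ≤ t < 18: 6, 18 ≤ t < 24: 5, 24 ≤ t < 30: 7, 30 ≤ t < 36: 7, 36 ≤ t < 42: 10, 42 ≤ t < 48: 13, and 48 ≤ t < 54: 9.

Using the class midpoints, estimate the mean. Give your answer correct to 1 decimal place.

Midpoints: 9, 15, 21, 27, 33, 39, 45, 51
Σfm = 6×9 + 6×15 + 5×21 + 7×27 + 7×33 + 10×39 + 13×45 + 9×51 = 2103
n = Σf = 63
Mean = 2103 / 63 = 33.3810

33.4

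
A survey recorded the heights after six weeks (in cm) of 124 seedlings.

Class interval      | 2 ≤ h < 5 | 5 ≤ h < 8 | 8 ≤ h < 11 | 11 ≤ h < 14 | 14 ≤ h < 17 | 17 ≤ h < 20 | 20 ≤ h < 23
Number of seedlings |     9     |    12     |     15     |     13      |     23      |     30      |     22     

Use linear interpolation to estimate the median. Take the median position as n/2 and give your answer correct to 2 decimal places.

Cumulative frequencies: 9, 21, 36, 49, 72, 102, 124
n = 124; position = n/2 = 62.
This falls in the class 14 ≤ h < 17: L = 14, F = 49, f = 23, h = 3.
Median ≈ 14 + ((62 − 49) / 23) × 3 = 15.6957

15.70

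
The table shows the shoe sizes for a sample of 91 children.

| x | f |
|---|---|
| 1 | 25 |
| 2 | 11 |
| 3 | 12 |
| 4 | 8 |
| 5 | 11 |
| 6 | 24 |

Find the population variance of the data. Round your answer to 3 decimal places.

Values: 1, 2, 3, 4, 5, 6
n = 91, Σfx = 314, mean = 3.4505
Σfx² = 1444
Σf(x − x̄)² = Σfx² − (Σfx)²/n = 1444 − 314²/91 = 360.5275
Population variance = 360.5275 / 91 = 3.9618

3.962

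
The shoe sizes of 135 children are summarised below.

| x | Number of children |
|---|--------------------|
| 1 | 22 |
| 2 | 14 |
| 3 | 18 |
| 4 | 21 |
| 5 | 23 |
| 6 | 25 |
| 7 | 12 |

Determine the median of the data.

4

Cumulative frequencies: 22, 36, 54, 75, 98, 123, 135
n = 135, so the median is the value in position (n+1)/2 = 68.
Position 68 falls at value 4.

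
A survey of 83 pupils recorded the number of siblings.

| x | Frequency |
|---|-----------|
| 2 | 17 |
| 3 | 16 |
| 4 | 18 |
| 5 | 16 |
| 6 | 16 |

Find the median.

Cumulative frequencies: 17, 33, 51, 67, 83
n = 83, so the median is the value in position (n+1)/2 = 42.
Position 42 falls at value 4.

4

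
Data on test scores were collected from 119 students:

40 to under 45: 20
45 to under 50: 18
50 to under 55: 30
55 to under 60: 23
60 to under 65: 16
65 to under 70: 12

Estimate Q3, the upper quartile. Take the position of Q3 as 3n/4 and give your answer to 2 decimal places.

Cumulative frequencies: 20, 38, 68, 91, 107, 119
n = 119; position = 3n/4 = 89.25.
This falls in the class 55 to under 60: L = 55, F = 68, f = 23, h = 5.
Upper quartile ≈ 55 + ((89.25 − 68) / 23) × 5 = 59.6196

59.62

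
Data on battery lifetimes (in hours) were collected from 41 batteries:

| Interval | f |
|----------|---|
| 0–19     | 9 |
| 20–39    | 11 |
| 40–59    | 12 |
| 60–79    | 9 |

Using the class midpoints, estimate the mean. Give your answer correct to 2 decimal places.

39.74

Midpoints: 9.5, 29.5, 49.5, 69.5
Σfm = 9×9.5 + 11×29.5 + 12×49.5 + 9×69.5 = 1629.5
n = Σf = 41
Mean = 1629.5 / 41 = 39.7439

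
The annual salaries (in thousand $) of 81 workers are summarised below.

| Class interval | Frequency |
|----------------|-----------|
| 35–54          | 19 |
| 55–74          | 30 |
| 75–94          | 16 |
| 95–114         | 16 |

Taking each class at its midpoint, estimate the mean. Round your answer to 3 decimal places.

71.660

Midpoints: 44.5, 64.5, 84.5, 104.5
Σfm = 19×44.5 + 30×64.5 + 16×84.5 + 16×104.5 = 5804.5
n = Σf = 81
Mean = 5804.5 / 81 = 71.6605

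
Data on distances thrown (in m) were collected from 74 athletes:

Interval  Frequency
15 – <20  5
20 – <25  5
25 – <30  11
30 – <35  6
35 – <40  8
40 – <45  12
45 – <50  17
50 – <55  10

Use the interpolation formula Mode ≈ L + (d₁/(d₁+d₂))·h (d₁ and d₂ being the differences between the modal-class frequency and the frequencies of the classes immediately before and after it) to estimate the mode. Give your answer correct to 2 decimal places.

Modal class: 45 – <50 (highest frequency 17).
d₁ = 17 − 12 = 5, d₂ = 17 − 10 = 7
Mode ≈ 45 + (5/(5+7)) × 5 = 45 + 2.0833 = 47.0833

47.08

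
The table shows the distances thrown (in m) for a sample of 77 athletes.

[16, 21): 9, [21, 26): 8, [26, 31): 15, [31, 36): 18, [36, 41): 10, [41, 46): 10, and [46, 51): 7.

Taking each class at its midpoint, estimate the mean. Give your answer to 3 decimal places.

33.045

Midpoints: 18.5, 23.5, 28.5, 33.5, 38.5, 43.5, 48.5
Σfm = 9×18.5 + 8×23.5 + 15×28.5 + 18×33.5 + 10×38.5 + 10×43.5 + 7×48.5 = 2544.5
n = Σf = 77
Mean = 2544.5 / 77 = 33.0455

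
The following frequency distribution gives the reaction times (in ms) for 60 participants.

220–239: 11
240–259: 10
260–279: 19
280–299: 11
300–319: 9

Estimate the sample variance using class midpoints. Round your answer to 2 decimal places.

Midpoints: 229.5, 249.5, 269.5, 289.5, 309.5
n = 60, Σfm = 16110, mean = 268.5000
Σfm² = 4365875
Σf(m − x̄)² = Σfm² − (Σfm)²/n = 4365875 − 16110²/60 = 40340.0000
Sample variance = 40340.0000 / 59 = 683.7288

683.73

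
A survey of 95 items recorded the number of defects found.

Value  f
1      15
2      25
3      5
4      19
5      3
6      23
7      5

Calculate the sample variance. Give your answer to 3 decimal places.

Values: 1, 2, 3, 4, 5, 6, 7
n = 95, Σfx = 344, mean = 3.6211
Σfx² = 1612
Σf(x − x̄)² = Σfx² − (Σfx)²/n = 1612 − 344²/95 = 366.3579
Sample variance = 366.3579 / 94 = 3.8974

3.897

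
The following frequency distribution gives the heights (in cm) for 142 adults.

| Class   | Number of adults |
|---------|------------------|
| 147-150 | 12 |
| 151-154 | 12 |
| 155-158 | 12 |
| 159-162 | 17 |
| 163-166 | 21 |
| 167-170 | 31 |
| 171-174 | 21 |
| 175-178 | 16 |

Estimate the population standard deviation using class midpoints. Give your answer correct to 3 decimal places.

8.384

Midpoints: 148.5, 152.5, 156.5, 160.5, 164.5, 168.5, 172.5, 176.5
n = 142, Σfm = 23343, mean = 164.3873
Σfm² = 3847275.5
Σf(m − x̄)² = Σfm² − (Σfm)²/n = 3847275.5 − 23343²/142 = 9982.1972
Population variance = 9982.1972 / 142 = 70.2972
Standard deviation = √70.2972 = 8.3843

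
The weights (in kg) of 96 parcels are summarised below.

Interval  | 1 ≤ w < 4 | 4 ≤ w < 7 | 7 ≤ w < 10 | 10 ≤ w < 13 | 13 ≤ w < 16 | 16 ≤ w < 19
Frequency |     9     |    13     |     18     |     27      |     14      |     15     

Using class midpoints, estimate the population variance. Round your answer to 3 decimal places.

20.382

Midpoints: 2.5, 5.5, 8.5, 11.5, 14.5, 17.5
n = 96, Σfm = 1023, mean = 10.6562
Σfm² = 12858
Σf(m − x̄)² = Σfm² − (Σfm)²/n = 12858 − 1023²/96 = 1956.6562
Population variance = 1956.6562 / 96 = 20.3818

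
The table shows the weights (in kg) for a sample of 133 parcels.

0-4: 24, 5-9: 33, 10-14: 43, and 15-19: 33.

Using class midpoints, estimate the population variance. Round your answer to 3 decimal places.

27.195

Midpoints: 2, 7, 12, 17
n = 133, Σfm = 1356, mean = 10.1955
Σfm² = 17442
Σf(m − x̄)² = Σfm² − (Σfm)²/n = 17442 − 1356²/133 = 3616.9173
Population variance = 3616.9173 / 133 = 27.1949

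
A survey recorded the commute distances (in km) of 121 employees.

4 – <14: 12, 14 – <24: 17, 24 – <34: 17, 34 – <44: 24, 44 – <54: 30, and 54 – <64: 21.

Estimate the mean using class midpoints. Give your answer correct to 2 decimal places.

Midpoints: 9, 19, 29, 39, 49, 59
Σfm = 12×9 + 17×19 + 17×29 + 24×39 + 30×49 + 21×59 = 4569
n = Σf = 121
Mean = 4569 / 121 = 37.7603

37.76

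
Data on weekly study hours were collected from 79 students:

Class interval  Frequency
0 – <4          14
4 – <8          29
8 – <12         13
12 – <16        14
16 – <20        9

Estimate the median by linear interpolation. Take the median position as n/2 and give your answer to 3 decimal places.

7.517

Cumulative frequencies: 14, 43, 56, 70, 79
n = 79; position = n/2 = 39.5.
This falls in the class 4 – <8: L = 4, F = 14, f = 29, h = 4.
Median ≈ 4 + ((39.5 − 14) / 29) × 4 = 7.5172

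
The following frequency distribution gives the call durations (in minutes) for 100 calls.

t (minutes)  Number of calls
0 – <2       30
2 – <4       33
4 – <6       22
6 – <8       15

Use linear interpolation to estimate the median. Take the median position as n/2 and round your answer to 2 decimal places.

3.21

Cumulative frequencies: 30, 63, 85, 100
n = 100; position = n/2 = 50.
This falls in the class 2 – <4: L = 2, F = 30, f = 33, h = 2.
Median ≈ 2 + ((50 − 30) / 33) × 2 = 3.2121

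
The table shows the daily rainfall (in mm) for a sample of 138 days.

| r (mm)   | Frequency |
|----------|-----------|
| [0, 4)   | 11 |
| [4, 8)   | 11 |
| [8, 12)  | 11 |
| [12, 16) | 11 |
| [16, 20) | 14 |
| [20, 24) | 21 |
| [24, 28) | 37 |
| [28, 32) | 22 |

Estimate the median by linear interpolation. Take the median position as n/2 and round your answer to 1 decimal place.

Cumulative frequencies: 11, 22, 33, 44, 58, 79, 116, 138
n = 138; position = n/2 = 69.
This falls in the class [20, 24): L = 20, F = 58, f = 21, h = 4.
Median ≈ 20 + ((69 − 58) / 21) × 4 = 22.0952

22.1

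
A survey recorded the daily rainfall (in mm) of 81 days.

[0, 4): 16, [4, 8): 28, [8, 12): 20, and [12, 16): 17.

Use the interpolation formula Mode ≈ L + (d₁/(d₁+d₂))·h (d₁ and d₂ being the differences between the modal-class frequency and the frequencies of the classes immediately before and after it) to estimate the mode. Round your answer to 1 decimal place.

6.4

Modal class: [4, 8) (highest frequency 28).
d₁ = 28 − 16 = 12, d₂ = 28 − 20 = 8
Mode ≈ 4 + (12/(12+8)) × 4 = 4 + 2.4000 = 6.4000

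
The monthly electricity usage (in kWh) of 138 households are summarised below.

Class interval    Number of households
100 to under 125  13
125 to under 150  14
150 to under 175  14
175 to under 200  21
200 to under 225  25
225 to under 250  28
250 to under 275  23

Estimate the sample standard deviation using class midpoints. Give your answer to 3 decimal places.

47.593

Midpoints: 112.5, 137.5, 162.5, 187.5, 212.5, 237.5, 262.5
n = 138, Σfm = 27600, mean = 200.0000
Σfm² = 5830312.5
Σf(m − x̄)² = Σfm² − (Σfm)²/n = 5830312.5 − 27600²/138 = 310312.5000
Sample variance = 310312.5000 / 137 = 2265.0547
Standard deviation = √2265.0547 = 47.5926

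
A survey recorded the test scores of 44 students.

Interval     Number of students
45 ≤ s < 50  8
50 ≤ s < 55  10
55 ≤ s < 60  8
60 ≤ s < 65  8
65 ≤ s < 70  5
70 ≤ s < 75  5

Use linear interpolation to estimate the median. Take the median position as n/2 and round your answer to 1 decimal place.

57.5

Cumulative frequencies: 8, 18, 26, 34, 39, 44
n = 44; position = n/2 = 22.
This falls in the class 55 ≤ s < 60: L = 55, F = 18, f = 8, h = 5.
Median ≈ 55 + ((22 − 18) / 8) × 5 = 57.5000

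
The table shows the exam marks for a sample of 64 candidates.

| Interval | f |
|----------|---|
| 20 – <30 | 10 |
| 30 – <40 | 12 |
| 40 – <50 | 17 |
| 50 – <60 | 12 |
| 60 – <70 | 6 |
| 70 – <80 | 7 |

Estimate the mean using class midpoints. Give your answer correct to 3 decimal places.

Midpoints: 25, 35, 45, 55, 65, 75
Σfm = 10×25 + 12×35 + 17×45 + 12×55 + 6×65 + 7×75 = 3010
n = Σf = 64
Mean = 3010 / 64 = 47.0312

47.031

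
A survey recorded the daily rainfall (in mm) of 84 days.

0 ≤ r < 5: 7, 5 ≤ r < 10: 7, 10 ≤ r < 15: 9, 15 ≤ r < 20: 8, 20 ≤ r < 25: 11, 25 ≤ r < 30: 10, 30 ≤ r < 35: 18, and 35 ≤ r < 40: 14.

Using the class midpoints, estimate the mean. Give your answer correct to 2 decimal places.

Midpoints: 2.5, 7.5, 12.5, 17.5, 22.5, 27.5, 32.5, 37.5
Σfm = 7×2.5 + 7×7.5 + 9×12.5 + 8×17.5 + 11×22.5 + 10×27.5 + 18×32.5 + 14×37.5 = 1955
n = Σf = 84
Mean = 1955 / 84 = 23.2738

23.27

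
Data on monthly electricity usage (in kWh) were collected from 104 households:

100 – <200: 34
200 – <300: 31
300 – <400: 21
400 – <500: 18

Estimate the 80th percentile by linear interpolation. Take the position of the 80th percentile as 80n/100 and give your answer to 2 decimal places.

Cumulative frequencies: 34, 65, 86, 104
n = 104; position = 80n/100 = 83.2.
This falls in the class 300 – <400: L = 300, F = 65, f = 21, h = 100.
80th percentile ≈ 300 + ((83.2 − 65) / 21) × 100 = 386.6667

386.67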